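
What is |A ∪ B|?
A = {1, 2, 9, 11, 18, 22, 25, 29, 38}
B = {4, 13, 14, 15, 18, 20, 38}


Set A = {1, 2, 9, 11, 18, 22, 25, 29, 38}, |A| = 9
Set B = {4, 13, 14, 15, 18, 20, 38}, |B| = 7
A ∩ B = {18, 38}, |A ∩ B| = 2
|A ∪ B| = |A| + |B| - |A ∩ B| = 9 + 7 - 2 = 14

14


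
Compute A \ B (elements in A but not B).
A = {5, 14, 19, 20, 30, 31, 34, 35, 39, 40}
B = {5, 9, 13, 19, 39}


Set A = {5, 14, 19, 20, 30, 31, 34, 35, 39, 40}
Set B = {5, 9, 13, 19, 39}
A \ B includes elements in A that are not in B.
Check each element of A:
5 (in B, remove), 14 (not in B, keep), 19 (in B, remove), 20 (not in B, keep), 30 (not in B, keep), 31 (not in B, keep), 34 (not in B, keep), 35 (not in B, keep), 39 (in B, remove), 40 (not in B, keep)
A \ B = {14, 20, 30, 31, 34, 35, 40}

{14, 20, 30, 31, 34, 35, 40}


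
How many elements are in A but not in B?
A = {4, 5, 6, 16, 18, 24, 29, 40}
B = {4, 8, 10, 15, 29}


Set A = {4, 5, 6, 16, 18, 24, 29, 40}
Set B = {4, 8, 10, 15, 29}
A \ B = {5, 6, 16, 18, 24, 40}
|A \ B| = 6

6


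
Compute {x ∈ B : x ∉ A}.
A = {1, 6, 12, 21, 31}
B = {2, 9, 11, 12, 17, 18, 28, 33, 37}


Set A = {1, 6, 12, 21, 31}
Set B = {2, 9, 11, 12, 17, 18, 28, 33, 37}
Check each element of B against A:
2 ∉ A (include), 9 ∉ A (include), 11 ∉ A (include), 12 ∈ A, 17 ∉ A (include), 18 ∉ A (include), 28 ∉ A (include), 33 ∉ A (include), 37 ∉ A (include)
Elements of B not in A: {2, 9, 11, 17, 18, 28, 33, 37}

{2, 9, 11, 17, 18, 28, 33, 37}


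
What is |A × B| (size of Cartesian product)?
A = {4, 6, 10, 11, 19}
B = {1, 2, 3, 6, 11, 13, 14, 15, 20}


Set A = {4, 6, 10, 11, 19} has 5 elements.
Set B = {1, 2, 3, 6, 11, 13, 14, 15, 20} has 9 elements.
|A × B| = |A| × |B| = 5 × 9 = 45

45


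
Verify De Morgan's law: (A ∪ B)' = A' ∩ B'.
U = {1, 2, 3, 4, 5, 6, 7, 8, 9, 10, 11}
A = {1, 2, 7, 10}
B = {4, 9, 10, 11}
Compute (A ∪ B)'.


U = {1, 2, 3, 4, 5, 6, 7, 8, 9, 10, 11}
A = {1, 2, 7, 10}, B = {4, 9, 10, 11}
A ∪ B = {1, 2, 4, 7, 9, 10, 11}
(A ∪ B)' = U \ (A ∪ B) = {3, 5, 6, 8}
Verification via A' ∩ B': A' = {3, 4, 5, 6, 8, 9, 11}, B' = {1, 2, 3, 5, 6, 7, 8}
A' ∩ B' = {3, 5, 6, 8} ✓

{3, 5, 6, 8}


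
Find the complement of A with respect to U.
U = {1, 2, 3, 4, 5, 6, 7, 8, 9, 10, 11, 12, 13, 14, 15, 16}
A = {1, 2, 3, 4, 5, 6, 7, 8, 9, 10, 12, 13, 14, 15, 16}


Universal set U = {1, 2, 3, 4, 5, 6, 7, 8, 9, 10, 11, 12, 13, 14, 15, 16}
Set A = {1, 2, 3, 4, 5, 6, 7, 8, 9, 10, 12, 13, 14, 15, 16}
A' = U \ A = elements in U but not in A
Checking each element of U:
1 (in A, exclude), 2 (in A, exclude), 3 (in A, exclude), 4 (in A, exclude), 5 (in A, exclude), 6 (in A, exclude), 7 (in A, exclude), 8 (in A, exclude), 9 (in A, exclude), 10 (in A, exclude), 11 (not in A, include), 12 (in A, exclude), 13 (in A, exclude), 14 (in A, exclude), 15 (in A, exclude), 16 (in A, exclude)
A' = {11}

{11}


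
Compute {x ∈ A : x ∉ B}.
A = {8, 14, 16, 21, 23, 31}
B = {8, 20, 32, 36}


Set A = {8, 14, 16, 21, 23, 31}
Set B = {8, 20, 32, 36}
Check each element of A against B:
8 ∈ B, 14 ∉ B (include), 16 ∉ B (include), 21 ∉ B (include), 23 ∉ B (include), 31 ∉ B (include)
Elements of A not in B: {14, 16, 21, 23, 31}

{14, 16, 21, 23, 31}


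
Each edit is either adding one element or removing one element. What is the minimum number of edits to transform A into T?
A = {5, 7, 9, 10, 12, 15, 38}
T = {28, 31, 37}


Set A = {5, 7, 9, 10, 12, 15, 38}
Set T = {28, 31, 37}
Elements to remove from A (in A, not in T): {5, 7, 9, 10, 12, 15, 38} → 7 removals
Elements to add to A (in T, not in A): {28, 31, 37} → 3 additions
Total edits = 7 + 3 = 10

10


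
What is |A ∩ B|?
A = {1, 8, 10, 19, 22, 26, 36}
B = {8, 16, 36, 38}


Set A = {1, 8, 10, 19, 22, 26, 36}
Set B = {8, 16, 36, 38}
A ∩ B = {8, 36}
|A ∩ B| = 2

2


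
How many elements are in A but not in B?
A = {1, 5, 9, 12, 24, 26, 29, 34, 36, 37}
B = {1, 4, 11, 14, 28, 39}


Set A = {1, 5, 9, 12, 24, 26, 29, 34, 36, 37}
Set B = {1, 4, 11, 14, 28, 39}
A \ B = {5, 9, 12, 24, 26, 29, 34, 36, 37}
|A \ B| = 9

9


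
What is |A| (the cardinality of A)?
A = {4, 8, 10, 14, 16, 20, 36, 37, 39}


Set A = {4, 8, 10, 14, 16, 20, 36, 37, 39}
Listing elements: 4, 8, 10, 14, 16, 20, 36, 37, 39
Counting: 9 elements
|A| = 9

9


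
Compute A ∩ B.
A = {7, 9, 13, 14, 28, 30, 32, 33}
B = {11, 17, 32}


Set A = {7, 9, 13, 14, 28, 30, 32, 33}
Set B = {11, 17, 32}
A ∩ B includes only elements in both sets.
Check each element of A against B:
7 ✗, 9 ✗, 13 ✗, 14 ✗, 28 ✗, 30 ✗, 32 ✓, 33 ✗
A ∩ B = {32}

{32}


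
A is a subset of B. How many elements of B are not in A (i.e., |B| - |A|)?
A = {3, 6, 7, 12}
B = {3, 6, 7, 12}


Set A = {3, 6, 7, 12}, |A| = 4
Set B = {3, 6, 7, 12}, |B| = 4
Since A ⊆ B: B \ A = {}
|B| - |A| = 4 - 4 = 0

0


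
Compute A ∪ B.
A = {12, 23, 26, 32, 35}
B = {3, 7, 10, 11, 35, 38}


Set A = {12, 23, 26, 32, 35}
Set B = {3, 7, 10, 11, 35, 38}
A ∪ B includes all elements in either set.
Elements from A: {12, 23, 26, 32, 35}
Elements from B not already included: {3, 7, 10, 11, 38}
A ∪ B = {3, 7, 10, 11, 12, 23, 26, 32, 35, 38}

{3, 7, 10, 11, 12, 23, 26, 32, 35, 38}


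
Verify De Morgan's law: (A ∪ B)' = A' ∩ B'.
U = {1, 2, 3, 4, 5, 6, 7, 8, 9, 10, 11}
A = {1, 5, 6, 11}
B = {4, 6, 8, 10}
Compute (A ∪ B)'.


U = {1, 2, 3, 4, 5, 6, 7, 8, 9, 10, 11}
A = {1, 5, 6, 11}, B = {4, 6, 8, 10}
A ∪ B = {1, 4, 5, 6, 8, 10, 11}
(A ∪ B)' = U \ (A ∪ B) = {2, 3, 7, 9}
Verification via A' ∩ B': A' = {2, 3, 4, 7, 8, 9, 10}, B' = {1, 2, 3, 5, 7, 9, 11}
A' ∩ B' = {2, 3, 7, 9} ✓

{2, 3, 7, 9}


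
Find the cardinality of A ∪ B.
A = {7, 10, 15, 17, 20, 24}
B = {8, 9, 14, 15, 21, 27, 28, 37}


Set A = {7, 10, 15, 17, 20, 24}, |A| = 6
Set B = {8, 9, 14, 15, 21, 27, 28, 37}, |B| = 8
A ∩ B = {15}, |A ∩ B| = 1
|A ∪ B| = |A| + |B| - |A ∩ B| = 6 + 8 - 1 = 13

13


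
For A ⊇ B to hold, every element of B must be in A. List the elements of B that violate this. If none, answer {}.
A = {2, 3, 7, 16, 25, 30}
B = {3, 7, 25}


Set A = {2, 3, 7, 16, 25, 30}
Set B = {3, 7, 25}
Check each element of B against A:
3 ∈ A, 7 ∈ A, 25 ∈ A
Elements of B not in A: {}

{}


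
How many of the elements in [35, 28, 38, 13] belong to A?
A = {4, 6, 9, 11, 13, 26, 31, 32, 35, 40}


Set A = {4, 6, 9, 11, 13, 26, 31, 32, 35, 40}
Candidates: [35, 28, 38, 13]
Check each candidate:
35 ∈ A, 28 ∉ A, 38 ∉ A, 13 ∈ A
Count of candidates in A: 2

2


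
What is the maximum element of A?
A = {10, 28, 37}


Set A = {10, 28, 37}
Elements in ascending order: 10, 28, 37
The largest element is 37.

37


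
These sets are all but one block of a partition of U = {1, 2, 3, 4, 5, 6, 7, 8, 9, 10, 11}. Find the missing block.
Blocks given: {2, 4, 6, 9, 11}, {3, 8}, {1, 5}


U = {1, 2, 3, 4, 5, 6, 7, 8, 9, 10, 11}
Shown blocks: {2, 4, 6, 9, 11}, {3, 8}, {1, 5}
A partition's blocks are pairwise disjoint and cover U, so the missing block = U \ (union of shown blocks).
Union of shown blocks: {1, 2, 3, 4, 5, 6, 8, 9, 11}
Missing block = U \ (union) = {7, 10}

{7, 10}


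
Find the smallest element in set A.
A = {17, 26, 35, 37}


Set A = {17, 26, 35, 37}
Elements in ascending order: 17, 26, 35, 37
The smallest element is 17.

17


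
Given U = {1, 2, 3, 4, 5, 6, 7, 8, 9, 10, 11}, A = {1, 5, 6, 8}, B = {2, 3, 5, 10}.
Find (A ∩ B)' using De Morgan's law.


U = {1, 2, 3, 4, 5, 6, 7, 8, 9, 10, 11}
A = {1, 5, 6, 8}, B = {2, 3, 5, 10}
A ∩ B = {5}
(A ∩ B)' = U \ (A ∩ B) = {1, 2, 3, 4, 6, 7, 8, 9, 10, 11}
Verification via A' ∪ B': A' = {2, 3, 4, 7, 9, 10, 11}, B' = {1, 4, 6, 7, 8, 9, 11}
A' ∪ B' = {1, 2, 3, 4, 6, 7, 8, 9, 10, 11} ✓

{1, 2, 3, 4, 6, 7, 8, 9, 10, 11}


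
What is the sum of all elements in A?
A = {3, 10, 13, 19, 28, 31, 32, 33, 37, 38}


Set A = {3, 10, 13, 19, 28, 31, 32, 33, 37, 38}
Sum = 3 + 10 + 13 + 19 + 28 + 31 + 32 + 33 + 37 + 38 = 244

244


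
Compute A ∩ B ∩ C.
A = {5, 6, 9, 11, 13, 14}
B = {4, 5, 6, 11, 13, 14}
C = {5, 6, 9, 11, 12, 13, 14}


Set A = {5, 6, 9, 11, 13, 14}
Set B = {4, 5, 6, 11, 13, 14}
Set C = {5, 6, 9, 11, 12, 13, 14}
First, A ∩ B = {5, 6, 11, 13, 14}
Then, (A ∩ B) ∩ C = {5, 6, 11, 13, 14}

{5, 6, 11, 13, 14}


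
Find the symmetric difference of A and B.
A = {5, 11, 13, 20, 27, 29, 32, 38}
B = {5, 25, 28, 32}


Set A = {5, 11, 13, 20, 27, 29, 32, 38}
Set B = {5, 25, 28, 32}
A △ B = (A \ B) ∪ (B \ A)
Elements in A but not B: {11, 13, 20, 27, 29, 38}
Elements in B but not A: {25, 28}
A △ B = {11, 13, 20, 25, 27, 28, 29, 38}

{11, 13, 20, 25, 27, 28, 29, 38}


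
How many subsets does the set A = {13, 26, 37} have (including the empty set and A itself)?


Set A = {13, 26, 37}
|A| = 3
The power set P(A) contains all subsets of A.
|P(A)| = 2^|A| = 2^3 = 8

8


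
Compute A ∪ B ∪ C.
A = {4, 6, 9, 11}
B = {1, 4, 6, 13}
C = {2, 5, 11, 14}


Set A = {4, 6, 9, 11}
Set B = {1, 4, 6, 13}
Set C = {2, 5, 11, 14}
First, A ∪ B = {1, 4, 6, 9, 11, 13}
Then, (A ∪ B) ∪ C = {1, 2, 4, 5, 6, 9, 11, 13, 14}

{1, 2, 4, 5, 6, 9, 11, 13, 14}


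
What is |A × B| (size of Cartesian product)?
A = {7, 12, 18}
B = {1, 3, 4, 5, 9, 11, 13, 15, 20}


Set A = {7, 12, 18} has 3 elements.
Set B = {1, 3, 4, 5, 9, 11, 13, 15, 20} has 9 elements.
|A × B| = |A| × |B| = 3 × 9 = 27

27


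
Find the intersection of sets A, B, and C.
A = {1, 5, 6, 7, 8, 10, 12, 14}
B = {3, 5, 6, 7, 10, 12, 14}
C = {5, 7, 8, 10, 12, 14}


Set A = {1, 5, 6, 7, 8, 10, 12, 14}
Set B = {3, 5, 6, 7, 10, 12, 14}
Set C = {5, 7, 8, 10, 12, 14}
First, A ∩ B = {5, 6, 7, 10, 12, 14}
Then, (A ∩ B) ∩ C = {5, 7, 10, 12, 14}

{5, 7, 10, 12, 14}


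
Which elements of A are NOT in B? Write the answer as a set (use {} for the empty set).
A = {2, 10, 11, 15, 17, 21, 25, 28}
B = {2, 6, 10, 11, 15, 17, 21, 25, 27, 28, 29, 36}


Set A = {2, 10, 11, 15, 17, 21, 25, 28}
Set B = {2, 6, 10, 11, 15, 17, 21, 25, 27, 28, 29, 36}
Check each element of A against B:
2 ∈ B, 10 ∈ B, 11 ∈ B, 15 ∈ B, 17 ∈ B, 21 ∈ B, 25 ∈ B, 28 ∈ B
Elements of A not in B: {}

{}


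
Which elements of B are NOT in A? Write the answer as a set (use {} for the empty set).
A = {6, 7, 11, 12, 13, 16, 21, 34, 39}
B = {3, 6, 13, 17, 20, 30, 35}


Set A = {6, 7, 11, 12, 13, 16, 21, 34, 39}
Set B = {3, 6, 13, 17, 20, 30, 35}
Check each element of B against A:
3 ∉ A (include), 6 ∈ A, 13 ∈ A, 17 ∉ A (include), 20 ∉ A (include), 30 ∉ A (include), 35 ∉ A (include)
Elements of B not in A: {3, 17, 20, 30, 35}

{3, 17, 20, 30, 35}


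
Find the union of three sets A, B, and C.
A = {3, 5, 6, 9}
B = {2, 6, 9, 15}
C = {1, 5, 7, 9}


Set A = {3, 5, 6, 9}
Set B = {2, 6, 9, 15}
Set C = {1, 5, 7, 9}
First, A ∪ B = {2, 3, 5, 6, 9, 15}
Then, (A ∪ B) ∪ C = {1, 2, 3, 5, 6, 7, 9, 15}

{1, 2, 3, 5, 6, 7, 9, 15}


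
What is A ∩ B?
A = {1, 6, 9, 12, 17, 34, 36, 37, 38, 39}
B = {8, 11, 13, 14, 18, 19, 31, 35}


Set A = {1, 6, 9, 12, 17, 34, 36, 37, 38, 39}
Set B = {8, 11, 13, 14, 18, 19, 31, 35}
A ∩ B includes only elements in both sets.
Check each element of A against B:
1 ✗, 6 ✗, 9 ✗, 12 ✗, 17 ✗, 34 ✗, 36 ✗, 37 ✗, 38 ✗, 39 ✗
A ∩ B = {}

{}


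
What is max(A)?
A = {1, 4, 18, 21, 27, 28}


Set A = {1, 4, 18, 21, 27, 28}
Elements in ascending order: 1, 4, 18, 21, 27, 28
The largest element is 28.

28


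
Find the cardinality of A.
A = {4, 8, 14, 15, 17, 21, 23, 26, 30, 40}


Set A = {4, 8, 14, 15, 17, 21, 23, 26, 30, 40}
Listing elements: 4, 8, 14, 15, 17, 21, 23, 26, 30, 40
Counting: 10 elements
|A| = 10

10


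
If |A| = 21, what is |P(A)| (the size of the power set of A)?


The set has 21 elements.
The power set contains all possible subsets.
|P(A)| = 2^|A| = 2^21 = 2097152

2097152


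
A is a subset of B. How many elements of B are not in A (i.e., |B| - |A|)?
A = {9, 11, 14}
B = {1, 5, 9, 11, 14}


Set A = {9, 11, 14}, |A| = 3
Set B = {1, 5, 9, 11, 14}, |B| = 5
Since A ⊆ B: B \ A = {1, 5}
|B| - |A| = 5 - 3 = 2

2


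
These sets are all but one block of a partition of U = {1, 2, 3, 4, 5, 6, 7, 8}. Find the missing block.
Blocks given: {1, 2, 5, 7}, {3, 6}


U = {1, 2, 3, 4, 5, 6, 7, 8}
Shown blocks: {1, 2, 5, 7}, {3, 6}
A partition's blocks are pairwise disjoint and cover U, so the missing block = U \ (union of shown blocks).
Union of shown blocks: {1, 2, 3, 5, 6, 7}
Missing block = U \ (union) = {4, 8}

{4, 8}


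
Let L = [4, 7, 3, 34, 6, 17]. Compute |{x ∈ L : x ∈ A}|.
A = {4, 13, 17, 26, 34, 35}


Set A = {4, 13, 17, 26, 34, 35}
Candidates: [4, 7, 3, 34, 6, 17]
Check each candidate:
4 ∈ A, 7 ∉ A, 3 ∉ A, 34 ∈ A, 6 ∉ A, 17 ∈ A
Count of candidates in A: 3

3


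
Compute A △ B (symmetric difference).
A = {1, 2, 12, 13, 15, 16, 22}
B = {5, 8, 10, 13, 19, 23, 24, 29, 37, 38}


Set A = {1, 2, 12, 13, 15, 16, 22}
Set B = {5, 8, 10, 13, 19, 23, 24, 29, 37, 38}
A △ B = (A \ B) ∪ (B \ A)
Elements in A but not B: {1, 2, 12, 15, 16, 22}
Elements in B but not A: {5, 8, 10, 19, 23, 24, 29, 37, 38}
A △ B = {1, 2, 5, 8, 10, 12, 15, 16, 19, 22, 23, 24, 29, 37, 38}

{1, 2, 5, 8, 10, 12, 15, 16, 19, 22, 23, 24, 29, 37, 38}


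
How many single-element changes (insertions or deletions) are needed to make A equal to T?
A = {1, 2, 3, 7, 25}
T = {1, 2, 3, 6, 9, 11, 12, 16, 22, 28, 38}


Set A = {1, 2, 3, 7, 25}
Set T = {1, 2, 3, 6, 9, 11, 12, 16, 22, 28, 38}
Elements to remove from A (in A, not in T): {7, 25} → 2 removals
Elements to add to A (in T, not in A): {6, 9, 11, 12, 16, 22, 28, 38} → 8 additions
Total edits = 2 + 8 = 10

10


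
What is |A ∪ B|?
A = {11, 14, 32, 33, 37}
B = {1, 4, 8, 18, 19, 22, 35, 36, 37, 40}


Set A = {11, 14, 32, 33, 37}, |A| = 5
Set B = {1, 4, 8, 18, 19, 22, 35, 36, 37, 40}, |B| = 10
A ∩ B = {37}, |A ∩ B| = 1
|A ∪ B| = |A| + |B| - |A ∩ B| = 5 + 10 - 1 = 14

14


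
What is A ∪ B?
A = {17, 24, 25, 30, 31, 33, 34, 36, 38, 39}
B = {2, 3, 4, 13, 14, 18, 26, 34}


Set A = {17, 24, 25, 30, 31, 33, 34, 36, 38, 39}
Set B = {2, 3, 4, 13, 14, 18, 26, 34}
A ∪ B includes all elements in either set.
Elements from A: {17, 24, 25, 30, 31, 33, 34, 36, 38, 39}
Elements from B not already included: {2, 3, 4, 13, 14, 18, 26}
A ∪ B = {2, 3, 4, 13, 14, 17, 18, 24, 25, 26, 30, 31, 33, 34, 36, 38, 39}

{2, 3, 4, 13, 14, 17, 18, 24, 25, 26, 30, 31, 33, 34, 36, 38, 39}


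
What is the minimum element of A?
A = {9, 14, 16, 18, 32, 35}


Set A = {9, 14, 16, 18, 32, 35}
Elements in ascending order: 9, 14, 16, 18, 32, 35
The smallest element is 9.

9


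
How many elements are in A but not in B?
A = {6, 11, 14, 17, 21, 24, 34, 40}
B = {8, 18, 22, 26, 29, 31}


Set A = {6, 11, 14, 17, 21, 24, 34, 40}
Set B = {8, 18, 22, 26, 29, 31}
A \ B = {6, 11, 14, 17, 21, 24, 34, 40}
|A \ B| = 8

8


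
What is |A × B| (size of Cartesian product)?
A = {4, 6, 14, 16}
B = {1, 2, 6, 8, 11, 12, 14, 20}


Set A = {4, 6, 14, 16} has 4 elements.
Set B = {1, 2, 6, 8, 11, 12, 14, 20} has 8 elements.
|A × B| = |A| × |B| = 4 × 8 = 32

32


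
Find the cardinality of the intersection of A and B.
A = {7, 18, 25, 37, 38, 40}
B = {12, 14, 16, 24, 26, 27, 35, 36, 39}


Set A = {7, 18, 25, 37, 38, 40}
Set B = {12, 14, 16, 24, 26, 27, 35, 36, 39}
A ∩ B = {}
|A ∩ B| = 0

0


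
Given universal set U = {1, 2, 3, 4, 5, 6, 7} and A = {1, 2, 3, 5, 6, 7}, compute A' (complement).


Universal set U = {1, 2, 3, 4, 5, 6, 7}
Set A = {1, 2, 3, 5, 6, 7}
A' = U \ A = elements in U but not in A
Checking each element of U:
1 (in A, exclude), 2 (in A, exclude), 3 (in A, exclude), 4 (not in A, include), 5 (in A, exclude), 6 (in A, exclude), 7 (in A, exclude)
A' = {4}

{4}


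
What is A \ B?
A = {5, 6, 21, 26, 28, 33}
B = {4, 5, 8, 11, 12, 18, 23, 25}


Set A = {5, 6, 21, 26, 28, 33}
Set B = {4, 5, 8, 11, 12, 18, 23, 25}
A \ B includes elements in A that are not in B.
Check each element of A:
5 (in B, remove), 6 (not in B, keep), 21 (not in B, keep), 26 (not in B, keep), 28 (not in B, keep), 33 (not in B, keep)
A \ B = {6, 21, 26, 28, 33}

{6, 21, 26, 28, 33}


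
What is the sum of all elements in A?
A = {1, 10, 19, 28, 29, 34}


Set A = {1, 10, 19, 28, 29, 34}
Sum = 1 + 10 + 19 + 28 + 29 + 34 = 121

121


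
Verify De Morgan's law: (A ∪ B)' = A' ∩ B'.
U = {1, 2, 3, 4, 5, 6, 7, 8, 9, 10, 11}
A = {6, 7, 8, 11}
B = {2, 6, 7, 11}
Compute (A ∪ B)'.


U = {1, 2, 3, 4, 5, 6, 7, 8, 9, 10, 11}
A = {6, 7, 8, 11}, B = {2, 6, 7, 11}
A ∪ B = {2, 6, 7, 8, 11}
(A ∪ B)' = U \ (A ∪ B) = {1, 3, 4, 5, 9, 10}
Verification via A' ∩ B': A' = {1, 2, 3, 4, 5, 9, 10}, B' = {1, 3, 4, 5, 8, 9, 10}
A' ∩ B' = {1, 3, 4, 5, 9, 10} ✓

{1, 3, 4, 5, 9, 10}


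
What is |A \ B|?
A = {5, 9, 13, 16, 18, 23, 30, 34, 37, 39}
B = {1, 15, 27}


Set A = {5, 9, 13, 16, 18, 23, 30, 34, 37, 39}
Set B = {1, 15, 27}
A \ B = {5, 9, 13, 16, 18, 23, 30, 34, 37, 39}
|A \ B| = 10

10


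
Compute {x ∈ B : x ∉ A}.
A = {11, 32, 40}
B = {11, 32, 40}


Set A = {11, 32, 40}
Set B = {11, 32, 40}
Check each element of B against A:
11 ∈ A, 32 ∈ A, 40 ∈ A
Elements of B not in A: {}

{}


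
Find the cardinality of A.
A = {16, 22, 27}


Set A = {16, 22, 27}
Listing elements: 16, 22, 27
Counting: 3 elements
|A| = 3

3


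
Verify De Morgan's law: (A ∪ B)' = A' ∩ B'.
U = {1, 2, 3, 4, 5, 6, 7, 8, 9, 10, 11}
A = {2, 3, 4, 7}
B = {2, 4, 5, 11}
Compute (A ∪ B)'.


U = {1, 2, 3, 4, 5, 6, 7, 8, 9, 10, 11}
A = {2, 3, 4, 7}, B = {2, 4, 5, 11}
A ∪ B = {2, 3, 4, 5, 7, 11}
(A ∪ B)' = U \ (A ∪ B) = {1, 6, 8, 9, 10}
Verification via A' ∩ B': A' = {1, 5, 6, 8, 9, 10, 11}, B' = {1, 3, 6, 7, 8, 9, 10}
A' ∩ B' = {1, 6, 8, 9, 10} ✓

{1, 6, 8, 9, 10}


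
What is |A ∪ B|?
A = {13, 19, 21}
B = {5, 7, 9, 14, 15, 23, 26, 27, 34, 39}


Set A = {13, 19, 21}, |A| = 3
Set B = {5, 7, 9, 14, 15, 23, 26, 27, 34, 39}, |B| = 10
A ∩ B = {}, |A ∩ B| = 0
|A ∪ B| = |A| + |B| - |A ∩ B| = 3 + 10 - 0 = 13

13


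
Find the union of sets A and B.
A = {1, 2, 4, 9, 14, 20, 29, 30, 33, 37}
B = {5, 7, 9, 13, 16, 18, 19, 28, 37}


Set A = {1, 2, 4, 9, 14, 20, 29, 30, 33, 37}
Set B = {5, 7, 9, 13, 16, 18, 19, 28, 37}
A ∪ B includes all elements in either set.
Elements from A: {1, 2, 4, 9, 14, 20, 29, 30, 33, 37}
Elements from B not already included: {5, 7, 13, 16, 18, 19, 28}
A ∪ B = {1, 2, 4, 5, 7, 9, 13, 14, 16, 18, 19, 20, 28, 29, 30, 33, 37}

{1, 2, 4, 5, 7, 9, 13, 14, 16, 18, 19, 20, 28, 29, 30, 33, 37}


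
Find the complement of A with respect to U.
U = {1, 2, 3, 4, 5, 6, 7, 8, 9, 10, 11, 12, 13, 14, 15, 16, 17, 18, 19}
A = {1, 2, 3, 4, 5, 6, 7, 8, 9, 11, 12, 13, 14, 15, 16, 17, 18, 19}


Universal set U = {1, 2, 3, 4, 5, 6, 7, 8, 9, 10, 11, 12, 13, 14, 15, 16, 17, 18, 19}
Set A = {1, 2, 3, 4, 5, 6, 7, 8, 9, 11, 12, 13, 14, 15, 16, 17, 18, 19}
A' = U \ A = elements in U but not in A
Checking each element of U:
1 (in A, exclude), 2 (in A, exclude), 3 (in A, exclude), 4 (in A, exclude), 5 (in A, exclude), 6 (in A, exclude), 7 (in A, exclude), 8 (in A, exclude), 9 (in A, exclude), 10 (not in A, include), 11 (in A, exclude), 12 (in A, exclude), 13 (in A, exclude), 14 (in A, exclude), 15 (in A, exclude), 16 (in A, exclude), 17 (in A, exclude), 18 (in A, exclude), 19 (in A, exclude)
A' = {10}

{10}


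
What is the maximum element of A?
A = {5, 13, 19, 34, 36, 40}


Set A = {5, 13, 19, 34, 36, 40}
Elements in ascending order: 5, 13, 19, 34, 36, 40
The largest element is 40.

40


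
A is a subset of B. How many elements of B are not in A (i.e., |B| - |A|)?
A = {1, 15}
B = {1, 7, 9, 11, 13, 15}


Set A = {1, 15}, |A| = 2
Set B = {1, 7, 9, 11, 13, 15}, |B| = 6
Since A ⊆ B: B \ A = {7, 9, 11, 13}
|B| - |A| = 6 - 2 = 4

4


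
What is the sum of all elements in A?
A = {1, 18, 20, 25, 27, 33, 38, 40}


Set A = {1, 18, 20, 25, 27, 33, 38, 40}
Sum = 1 + 18 + 20 + 25 + 27 + 33 + 38 + 40 = 202

202


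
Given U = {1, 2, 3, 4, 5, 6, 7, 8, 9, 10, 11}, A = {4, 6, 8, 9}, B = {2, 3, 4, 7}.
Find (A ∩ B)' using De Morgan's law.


U = {1, 2, 3, 4, 5, 6, 7, 8, 9, 10, 11}
A = {4, 6, 8, 9}, B = {2, 3, 4, 7}
A ∩ B = {4}
(A ∩ B)' = U \ (A ∩ B) = {1, 2, 3, 5, 6, 7, 8, 9, 10, 11}
Verification via A' ∪ B': A' = {1, 2, 3, 5, 7, 10, 11}, B' = {1, 5, 6, 8, 9, 10, 11}
A' ∪ B' = {1, 2, 3, 5, 6, 7, 8, 9, 10, 11} ✓

{1, 2, 3, 5, 6, 7, 8, 9, 10, 11}


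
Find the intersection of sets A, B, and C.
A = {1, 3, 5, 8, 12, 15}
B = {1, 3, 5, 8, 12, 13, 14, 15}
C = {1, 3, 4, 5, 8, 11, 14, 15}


Set A = {1, 3, 5, 8, 12, 15}
Set B = {1, 3, 5, 8, 12, 13, 14, 15}
Set C = {1, 3, 4, 5, 8, 11, 14, 15}
First, A ∩ B = {1, 3, 5, 8, 12, 15}
Then, (A ∩ B) ∩ C = {1, 3, 5, 8, 15}

{1, 3, 5, 8, 15}


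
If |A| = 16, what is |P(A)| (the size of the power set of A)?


The set has 16 elements.
The power set contains all possible subsets.
|P(A)| = 2^|A| = 2^16 = 65536

65536


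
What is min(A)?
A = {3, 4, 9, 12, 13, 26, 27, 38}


Set A = {3, 4, 9, 12, 13, 26, 27, 38}
Elements in ascending order: 3, 4, 9, 12, 13, 26, 27, 38
The smallest element is 3.

3


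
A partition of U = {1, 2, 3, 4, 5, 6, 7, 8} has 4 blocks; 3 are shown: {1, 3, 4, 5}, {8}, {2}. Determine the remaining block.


U = {1, 2, 3, 4, 5, 6, 7, 8}
Shown blocks: {1, 3, 4, 5}, {8}, {2}
A partition's blocks are pairwise disjoint and cover U, so the missing block = U \ (union of shown blocks).
Union of shown blocks: {1, 2, 3, 4, 5, 8}
Missing block = U \ (union) = {6, 7}

{6, 7}


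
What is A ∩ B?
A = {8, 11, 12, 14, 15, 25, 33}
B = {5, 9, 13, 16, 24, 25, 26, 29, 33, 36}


Set A = {8, 11, 12, 14, 15, 25, 33}
Set B = {5, 9, 13, 16, 24, 25, 26, 29, 33, 36}
A ∩ B includes only elements in both sets.
Check each element of A against B:
8 ✗, 11 ✗, 12 ✗, 14 ✗, 15 ✗, 25 ✓, 33 ✓
A ∩ B = {25, 33}

{25, 33}


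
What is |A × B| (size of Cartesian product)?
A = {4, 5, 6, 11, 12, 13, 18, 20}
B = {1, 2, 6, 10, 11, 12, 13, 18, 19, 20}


Set A = {4, 5, 6, 11, 12, 13, 18, 20} has 8 elements.
Set B = {1, 2, 6, 10, 11, 12, 13, 18, 19, 20} has 10 elements.
|A × B| = |A| × |B| = 8 × 10 = 80

80


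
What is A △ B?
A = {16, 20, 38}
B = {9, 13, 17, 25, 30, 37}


Set A = {16, 20, 38}
Set B = {9, 13, 17, 25, 30, 37}
A △ B = (A \ B) ∪ (B \ A)
Elements in A but not B: {16, 20, 38}
Elements in B but not A: {9, 13, 17, 25, 30, 37}
A △ B = {9, 13, 16, 17, 20, 25, 30, 37, 38}

{9, 13, 16, 17, 20, 25, 30, 37, 38}


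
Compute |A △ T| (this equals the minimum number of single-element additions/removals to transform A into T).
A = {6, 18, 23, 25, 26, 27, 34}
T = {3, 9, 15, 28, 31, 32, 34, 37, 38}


Set A = {6, 18, 23, 25, 26, 27, 34}
Set T = {3, 9, 15, 28, 31, 32, 34, 37, 38}
Elements to remove from A (in A, not in T): {6, 18, 23, 25, 26, 27} → 6 removals
Elements to add to A (in T, not in A): {3, 9, 15, 28, 31, 32, 37, 38} → 8 additions
Total edits = 6 + 8 = 14

14


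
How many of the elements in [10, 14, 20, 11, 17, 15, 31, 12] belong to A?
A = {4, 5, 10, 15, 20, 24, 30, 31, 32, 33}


Set A = {4, 5, 10, 15, 20, 24, 30, 31, 32, 33}
Candidates: [10, 14, 20, 11, 17, 15, 31, 12]
Check each candidate:
10 ∈ A, 14 ∉ A, 20 ∈ A, 11 ∉ A, 17 ∉ A, 15 ∈ A, 31 ∈ A, 12 ∉ A
Count of candidates in A: 4

4


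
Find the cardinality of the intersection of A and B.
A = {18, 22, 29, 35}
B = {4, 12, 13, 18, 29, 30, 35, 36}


Set A = {18, 22, 29, 35}
Set B = {4, 12, 13, 18, 29, 30, 35, 36}
A ∩ B = {18, 29, 35}
|A ∩ B| = 3

3


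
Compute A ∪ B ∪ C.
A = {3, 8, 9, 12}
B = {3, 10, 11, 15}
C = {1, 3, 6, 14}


Set A = {3, 8, 9, 12}
Set B = {3, 10, 11, 15}
Set C = {1, 3, 6, 14}
First, A ∪ B = {3, 8, 9, 10, 11, 12, 15}
Then, (A ∪ B) ∪ C = {1, 3, 6, 8, 9, 10, 11, 12, 14, 15}

{1, 3, 6, 8, 9, 10, 11, 12, 14, 15}


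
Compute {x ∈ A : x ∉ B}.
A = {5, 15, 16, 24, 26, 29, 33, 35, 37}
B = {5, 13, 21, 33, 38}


Set A = {5, 15, 16, 24, 26, 29, 33, 35, 37}
Set B = {5, 13, 21, 33, 38}
Check each element of A against B:
5 ∈ B, 15 ∉ B (include), 16 ∉ B (include), 24 ∉ B (include), 26 ∉ B (include), 29 ∉ B (include), 33 ∈ B, 35 ∉ B (include), 37 ∉ B (include)
Elements of A not in B: {15, 16, 24, 26, 29, 35, 37}

{15, 16, 24, 26, 29, 35, 37}


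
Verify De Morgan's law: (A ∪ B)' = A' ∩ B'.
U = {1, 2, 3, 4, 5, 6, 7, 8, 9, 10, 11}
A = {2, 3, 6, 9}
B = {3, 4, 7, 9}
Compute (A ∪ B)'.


U = {1, 2, 3, 4, 5, 6, 7, 8, 9, 10, 11}
A = {2, 3, 6, 9}, B = {3, 4, 7, 9}
A ∪ B = {2, 3, 4, 6, 7, 9}
(A ∪ B)' = U \ (A ∪ B) = {1, 5, 8, 10, 11}
Verification via A' ∩ B': A' = {1, 4, 5, 7, 8, 10, 11}, B' = {1, 2, 5, 6, 8, 10, 11}
A' ∩ B' = {1, 5, 8, 10, 11} ✓

{1, 5, 8, 10, 11}


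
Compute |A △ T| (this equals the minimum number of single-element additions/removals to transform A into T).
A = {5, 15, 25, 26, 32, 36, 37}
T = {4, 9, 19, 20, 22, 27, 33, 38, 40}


Set A = {5, 15, 25, 26, 32, 36, 37}
Set T = {4, 9, 19, 20, 22, 27, 33, 38, 40}
Elements to remove from A (in A, not in T): {5, 15, 25, 26, 32, 36, 37} → 7 removals
Elements to add to A (in T, not in A): {4, 9, 19, 20, 22, 27, 33, 38, 40} → 9 additions
Total edits = 7 + 9 = 16

16


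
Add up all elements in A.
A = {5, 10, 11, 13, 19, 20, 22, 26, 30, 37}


Set A = {5, 10, 11, 13, 19, 20, 22, 26, 30, 37}
Sum = 5 + 10 + 11 + 13 + 19 + 20 + 22 + 26 + 30 + 37 = 193

193


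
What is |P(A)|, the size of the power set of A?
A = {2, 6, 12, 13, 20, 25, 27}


Set A = {2, 6, 12, 13, 20, 25, 27}
|A| = 7
The power set P(A) contains all subsets of A.
|P(A)| = 2^|A| = 2^7 = 128

128


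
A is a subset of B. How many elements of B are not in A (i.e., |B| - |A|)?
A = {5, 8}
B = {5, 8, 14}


Set A = {5, 8}, |A| = 2
Set B = {5, 8, 14}, |B| = 3
Since A ⊆ B: B \ A = {14}
|B| - |A| = 3 - 2 = 1

1


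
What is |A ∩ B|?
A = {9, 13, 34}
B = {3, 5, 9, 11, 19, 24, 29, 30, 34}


Set A = {9, 13, 34}
Set B = {3, 5, 9, 11, 19, 24, 29, 30, 34}
A ∩ B = {9, 34}
|A ∩ B| = 2

2


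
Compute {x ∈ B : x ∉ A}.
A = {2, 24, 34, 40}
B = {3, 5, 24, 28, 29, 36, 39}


Set A = {2, 24, 34, 40}
Set B = {3, 5, 24, 28, 29, 36, 39}
Check each element of B against A:
3 ∉ A (include), 5 ∉ A (include), 24 ∈ A, 28 ∉ A (include), 29 ∉ A (include), 36 ∉ A (include), 39 ∉ A (include)
Elements of B not in A: {3, 5, 28, 29, 36, 39}

{3, 5, 28, 29, 36, 39}


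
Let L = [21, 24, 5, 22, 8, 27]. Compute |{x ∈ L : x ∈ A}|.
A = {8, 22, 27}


Set A = {8, 22, 27}
Candidates: [21, 24, 5, 22, 8, 27]
Check each candidate:
21 ∉ A, 24 ∉ A, 5 ∉ A, 22 ∈ A, 8 ∈ A, 27 ∈ A
Count of candidates in A: 3

3


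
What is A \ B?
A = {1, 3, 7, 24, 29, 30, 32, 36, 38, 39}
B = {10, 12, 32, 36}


Set A = {1, 3, 7, 24, 29, 30, 32, 36, 38, 39}
Set B = {10, 12, 32, 36}
A \ B includes elements in A that are not in B.
Check each element of A:
1 (not in B, keep), 3 (not in B, keep), 7 (not in B, keep), 24 (not in B, keep), 29 (not in B, keep), 30 (not in B, keep), 32 (in B, remove), 36 (in B, remove), 38 (not in B, keep), 39 (not in B, keep)
A \ B = {1, 3, 7, 24, 29, 30, 38, 39}

{1, 3, 7, 24, 29, 30, 38, 39}


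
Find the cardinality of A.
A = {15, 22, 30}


Set A = {15, 22, 30}
Listing elements: 15, 22, 30
Counting: 3 elements
|A| = 3

3


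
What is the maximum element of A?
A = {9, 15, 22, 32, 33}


Set A = {9, 15, 22, 32, 33}
Elements in ascending order: 9, 15, 22, 32, 33
The largest element is 33.

33


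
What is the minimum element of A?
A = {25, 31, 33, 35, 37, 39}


Set A = {25, 31, 33, 35, 37, 39}
Elements in ascending order: 25, 31, 33, 35, 37, 39
The smallest element is 25.

25


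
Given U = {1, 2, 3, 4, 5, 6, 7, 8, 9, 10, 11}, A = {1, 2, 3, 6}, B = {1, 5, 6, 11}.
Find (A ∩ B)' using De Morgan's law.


U = {1, 2, 3, 4, 5, 6, 7, 8, 9, 10, 11}
A = {1, 2, 3, 6}, B = {1, 5, 6, 11}
A ∩ B = {1, 6}
(A ∩ B)' = U \ (A ∩ B) = {2, 3, 4, 5, 7, 8, 9, 10, 11}
Verification via A' ∪ B': A' = {4, 5, 7, 8, 9, 10, 11}, B' = {2, 3, 4, 7, 8, 9, 10}
A' ∪ B' = {2, 3, 4, 5, 7, 8, 9, 10, 11} ✓

{2, 3, 4, 5, 7, 8, 9, 10, 11}


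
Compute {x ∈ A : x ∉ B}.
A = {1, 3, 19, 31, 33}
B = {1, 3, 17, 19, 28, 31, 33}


Set A = {1, 3, 19, 31, 33}
Set B = {1, 3, 17, 19, 28, 31, 33}
Check each element of A against B:
1 ∈ B, 3 ∈ B, 19 ∈ B, 31 ∈ B, 33 ∈ B
Elements of A not in B: {}

{}


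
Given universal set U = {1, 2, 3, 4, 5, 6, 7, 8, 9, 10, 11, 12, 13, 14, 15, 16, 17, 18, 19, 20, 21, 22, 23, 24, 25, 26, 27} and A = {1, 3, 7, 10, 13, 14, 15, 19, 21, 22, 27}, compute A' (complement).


Universal set U = {1, 2, 3, 4, 5, 6, 7, 8, 9, 10, 11, 12, 13, 14, 15, 16, 17, 18, 19, 20, 21, 22, 23, 24, 25, 26, 27}
Set A = {1, 3, 7, 10, 13, 14, 15, 19, 21, 22, 27}
A' = U \ A = elements in U but not in A
Checking each element of U:
1 (in A, exclude), 2 (not in A, include), 3 (in A, exclude), 4 (not in A, include), 5 (not in A, include), 6 (not in A, include), 7 (in A, exclude), 8 (not in A, include), 9 (not in A, include), 10 (in A, exclude), 11 (not in A, include), 12 (not in A, include), 13 (in A, exclude), 14 (in A, exclude), 15 (in A, exclude), 16 (not in A, include), 17 (not in A, include), 18 (not in A, include), 19 (in A, exclude), 20 (not in A, include), 21 (in A, exclude), 22 (in A, exclude), 23 (not in A, include), 24 (not in A, include), 25 (not in A, include), 26 (not in A, include), 27 (in A, exclude)
A' = {2, 4, 5, 6, 8, 9, 11, 12, 16, 17, 18, 20, 23, 24, 25, 26}

{2, 4, 5, 6, 8, 9, 11, 12, 16, 17, 18, 20, 23, 24, 25, 26}


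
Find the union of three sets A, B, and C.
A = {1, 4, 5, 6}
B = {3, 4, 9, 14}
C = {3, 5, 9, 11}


Set A = {1, 4, 5, 6}
Set B = {3, 4, 9, 14}
Set C = {3, 5, 9, 11}
First, A ∪ B = {1, 3, 4, 5, 6, 9, 14}
Then, (A ∪ B) ∪ C = {1, 3, 4, 5, 6, 9, 11, 14}

{1, 3, 4, 5, 6, 9, 11, 14}


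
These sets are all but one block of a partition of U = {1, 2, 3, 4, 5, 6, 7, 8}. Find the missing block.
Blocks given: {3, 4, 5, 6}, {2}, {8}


U = {1, 2, 3, 4, 5, 6, 7, 8}
Shown blocks: {3, 4, 5, 6}, {2}, {8}
A partition's blocks are pairwise disjoint and cover U, so the missing block = U \ (union of shown blocks).
Union of shown blocks: {2, 3, 4, 5, 6, 8}
Missing block = U \ (union) = {1, 7}

{1, 7}


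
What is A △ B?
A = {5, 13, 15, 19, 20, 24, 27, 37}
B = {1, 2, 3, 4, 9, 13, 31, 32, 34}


Set A = {5, 13, 15, 19, 20, 24, 27, 37}
Set B = {1, 2, 3, 4, 9, 13, 31, 32, 34}
A △ B = (A \ B) ∪ (B \ A)
Elements in A but not B: {5, 15, 19, 20, 24, 27, 37}
Elements in B but not A: {1, 2, 3, 4, 9, 31, 32, 34}
A △ B = {1, 2, 3, 4, 5, 9, 15, 19, 20, 24, 27, 31, 32, 34, 37}

{1, 2, 3, 4, 5, 9, 15, 19, 20, 24, 27, 31, 32, 34, 37}


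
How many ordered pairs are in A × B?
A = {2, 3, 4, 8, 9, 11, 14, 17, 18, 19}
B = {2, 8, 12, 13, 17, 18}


Set A = {2, 3, 4, 8, 9, 11, 14, 17, 18, 19} has 10 elements.
Set B = {2, 8, 12, 13, 17, 18} has 6 elements.
|A × B| = |A| × |B| = 10 × 6 = 60

60


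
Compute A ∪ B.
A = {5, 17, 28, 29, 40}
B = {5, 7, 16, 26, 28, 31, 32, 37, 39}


Set A = {5, 17, 28, 29, 40}
Set B = {5, 7, 16, 26, 28, 31, 32, 37, 39}
A ∪ B includes all elements in either set.
Elements from A: {5, 17, 28, 29, 40}
Elements from B not already included: {7, 16, 26, 31, 32, 37, 39}
A ∪ B = {5, 7, 16, 17, 26, 28, 29, 31, 32, 37, 39, 40}

{5, 7, 16, 17, 26, 28, 29, 31, 32, 37, 39, 40}


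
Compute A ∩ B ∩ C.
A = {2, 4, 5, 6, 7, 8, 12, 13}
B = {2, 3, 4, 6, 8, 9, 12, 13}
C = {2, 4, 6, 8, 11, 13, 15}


Set A = {2, 4, 5, 6, 7, 8, 12, 13}
Set B = {2, 3, 4, 6, 8, 9, 12, 13}
Set C = {2, 4, 6, 8, 11, 13, 15}
First, A ∩ B = {2, 4, 6, 8, 12, 13}
Then, (A ∩ B) ∩ C = {2, 4, 6, 8, 13}

{2, 4, 6, 8, 13}


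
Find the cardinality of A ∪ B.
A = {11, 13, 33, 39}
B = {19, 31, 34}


Set A = {11, 13, 33, 39}, |A| = 4
Set B = {19, 31, 34}, |B| = 3
A ∩ B = {}, |A ∩ B| = 0
|A ∪ B| = |A| + |B| - |A ∩ B| = 4 + 3 - 0 = 7

7


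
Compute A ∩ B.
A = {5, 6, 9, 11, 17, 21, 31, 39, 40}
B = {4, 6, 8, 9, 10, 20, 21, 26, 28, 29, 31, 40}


Set A = {5, 6, 9, 11, 17, 21, 31, 39, 40}
Set B = {4, 6, 8, 9, 10, 20, 21, 26, 28, 29, 31, 40}
A ∩ B includes only elements in both sets.
Check each element of A against B:
5 ✗, 6 ✓, 9 ✓, 11 ✗, 17 ✗, 21 ✓, 31 ✓, 39 ✗, 40 ✓
A ∩ B = {6, 9, 21, 31, 40}

{6, 9, 21, 31, 40}


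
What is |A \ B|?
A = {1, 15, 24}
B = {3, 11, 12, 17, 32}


Set A = {1, 15, 24}
Set B = {3, 11, 12, 17, 32}
A \ B = {1, 15, 24}
|A \ B| = 3

3


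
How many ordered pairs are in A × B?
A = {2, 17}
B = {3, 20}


Set A = {2, 17} has 2 elements.
Set B = {3, 20} has 2 elements.
|A × B| = |A| × |B| = 2 × 2 = 4

4


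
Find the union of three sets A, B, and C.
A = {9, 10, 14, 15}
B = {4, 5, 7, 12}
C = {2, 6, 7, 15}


Set A = {9, 10, 14, 15}
Set B = {4, 5, 7, 12}
Set C = {2, 6, 7, 15}
First, A ∪ B = {4, 5, 7, 9, 10, 12, 14, 15}
Then, (A ∪ B) ∪ C = {2, 4, 5, 6, 7, 9, 10, 12, 14, 15}

{2, 4, 5, 6, 7, 9, 10, 12, 14, 15}


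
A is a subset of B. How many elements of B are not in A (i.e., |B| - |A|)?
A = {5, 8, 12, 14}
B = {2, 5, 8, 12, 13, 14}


Set A = {5, 8, 12, 14}, |A| = 4
Set B = {2, 5, 8, 12, 13, 14}, |B| = 6
Since A ⊆ B: B \ A = {2, 13}
|B| - |A| = 6 - 4 = 2

2


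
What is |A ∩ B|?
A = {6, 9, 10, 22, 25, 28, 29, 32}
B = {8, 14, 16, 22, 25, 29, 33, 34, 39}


Set A = {6, 9, 10, 22, 25, 28, 29, 32}
Set B = {8, 14, 16, 22, 25, 29, 33, 34, 39}
A ∩ B = {22, 25, 29}
|A ∩ B| = 3

3


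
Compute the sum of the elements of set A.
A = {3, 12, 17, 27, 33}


Set A = {3, 12, 17, 27, 33}
Sum = 3 + 12 + 17 + 27 + 33 = 92

92


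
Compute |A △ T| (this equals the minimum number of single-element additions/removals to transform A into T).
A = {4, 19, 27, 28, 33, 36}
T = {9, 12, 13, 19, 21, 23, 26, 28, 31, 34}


Set A = {4, 19, 27, 28, 33, 36}
Set T = {9, 12, 13, 19, 21, 23, 26, 28, 31, 34}
Elements to remove from A (in A, not in T): {4, 27, 33, 36} → 4 removals
Elements to add to A (in T, not in A): {9, 12, 13, 21, 23, 26, 31, 34} → 8 additions
Total edits = 4 + 8 = 12

12


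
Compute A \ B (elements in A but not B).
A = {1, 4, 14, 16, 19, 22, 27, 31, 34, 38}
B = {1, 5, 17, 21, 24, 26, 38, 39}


Set A = {1, 4, 14, 16, 19, 22, 27, 31, 34, 38}
Set B = {1, 5, 17, 21, 24, 26, 38, 39}
A \ B includes elements in A that are not in B.
Check each element of A:
1 (in B, remove), 4 (not in B, keep), 14 (not in B, keep), 16 (not in B, keep), 19 (not in B, keep), 22 (not in B, keep), 27 (not in B, keep), 31 (not in B, keep), 34 (not in B, keep), 38 (in B, remove)
A \ B = {4, 14, 16, 19, 22, 27, 31, 34}

{4, 14, 16, 19, 22, 27, 31, 34}


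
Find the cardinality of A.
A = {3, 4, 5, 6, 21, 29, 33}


Set A = {3, 4, 5, 6, 21, 29, 33}
Listing elements: 3, 4, 5, 6, 21, 29, 33
Counting: 7 elements
|A| = 7

7


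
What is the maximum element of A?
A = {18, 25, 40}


Set A = {18, 25, 40}
Elements in ascending order: 18, 25, 40
The largest element is 40.

40


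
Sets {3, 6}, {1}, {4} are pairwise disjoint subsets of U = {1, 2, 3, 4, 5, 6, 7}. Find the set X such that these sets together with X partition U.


U = {1, 2, 3, 4, 5, 6, 7}
Shown blocks: {3, 6}, {1}, {4}
A partition's blocks are pairwise disjoint and cover U, so the missing block = U \ (union of shown blocks).
Union of shown blocks: {1, 3, 4, 6}
Missing block = U \ (union) = {2, 5, 7}

{2, 5, 7}


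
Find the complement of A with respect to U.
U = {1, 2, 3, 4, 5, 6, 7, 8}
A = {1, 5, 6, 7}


Universal set U = {1, 2, 3, 4, 5, 6, 7, 8}
Set A = {1, 5, 6, 7}
A' = U \ A = elements in U but not in A
Checking each element of U:
1 (in A, exclude), 2 (not in A, include), 3 (not in A, include), 4 (not in A, include), 5 (in A, exclude), 6 (in A, exclude), 7 (in A, exclude), 8 (not in A, include)
A' = {2, 3, 4, 8}

{2, 3, 4, 8}


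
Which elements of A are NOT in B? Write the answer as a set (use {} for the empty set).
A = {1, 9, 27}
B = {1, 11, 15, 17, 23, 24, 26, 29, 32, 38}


Set A = {1, 9, 27}
Set B = {1, 11, 15, 17, 23, 24, 26, 29, 32, 38}
Check each element of A against B:
1 ∈ B, 9 ∉ B (include), 27 ∉ B (include)
Elements of A not in B: {9, 27}

{9, 27}


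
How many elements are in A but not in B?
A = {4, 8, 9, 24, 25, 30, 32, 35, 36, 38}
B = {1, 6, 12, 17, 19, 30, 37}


Set A = {4, 8, 9, 24, 25, 30, 32, 35, 36, 38}
Set B = {1, 6, 12, 17, 19, 30, 37}
A \ B = {4, 8, 9, 24, 25, 32, 35, 36, 38}
|A \ B| = 9

9


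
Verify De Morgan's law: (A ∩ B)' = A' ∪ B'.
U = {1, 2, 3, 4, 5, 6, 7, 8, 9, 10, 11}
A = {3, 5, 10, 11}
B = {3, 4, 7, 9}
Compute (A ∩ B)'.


U = {1, 2, 3, 4, 5, 6, 7, 8, 9, 10, 11}
A = {3, 5, 10, 11}, B = {3, 4, 7, 9}
A ∩ B = {3}
(A ∩ B)' = U \ (A ∩ B) = {1, 2, 4, 5, 6, 7, 8, 9, 10, 11}
Verification via A' ∪ B': A' = {1, 2, 4, 6, 7, 8, 9}, B' = {1, 2, 5, 6, 8, 10, 11}
A' ∪ B' = {1, 2, 4, 5, 6, 7, 8, 9, 10, 11} ✓

{1, 2, 4, 5, 6, 7, 8, 9, 10, 11}


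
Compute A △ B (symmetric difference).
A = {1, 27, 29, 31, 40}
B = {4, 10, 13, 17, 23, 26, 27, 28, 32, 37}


Set A = {1, 27, 29, 31, 40}
Set B = {4, 10, 13, 17, 23, 26, 27, 28, 32, 37}
A △ B = (A \ B) ∪ (B \ A)
Elements in A but not B: {1, 29, 31, 40}
Elements in B but not A: {4, 10, 13, 17, 23, 26, 28, 32, 37}
A △ B = {1, 4, 10, 13, 17, 23, 26, 28, 29, 31, 32, 37, 40}

{1, 4, 10, 13, 17, 23, 26, 28, 29, 31, 32, 37, 40}


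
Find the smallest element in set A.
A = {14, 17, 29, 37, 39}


Set A = {14, 17, 29, 37, 39}
Elements in ascending order: 14, 17, 29, 37, 39
The smallest element is 14.

14


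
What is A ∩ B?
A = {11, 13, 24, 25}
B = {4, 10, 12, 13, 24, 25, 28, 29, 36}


Set A = {11, 13, 24, 25}
Set B = {4, 10, 12, 13, 24, 25, 28, 29, 36}
A ∩ B includes only elements in both sets.
Check each element of A against B:
11 ✗, 13 ✓, 24 ✓, 25 ✓
A ∩ B = {13, 24, 25}

{13, 24, 25}


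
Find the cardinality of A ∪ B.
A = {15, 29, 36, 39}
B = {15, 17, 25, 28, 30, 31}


Set A = {15, 29, 36, 39}, |A| = 4
Set B = {15, 17, 25, 28, 30, 31}, |B| = 6
A ∩ B = {15}, |A ∩ B| = 1
|A ∪ B| = |A| + |B| - |A ∩ B| = 4 + 6 - 1 = 9

9


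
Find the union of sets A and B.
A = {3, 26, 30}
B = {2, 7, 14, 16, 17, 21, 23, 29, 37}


Set A = {3, 26, 30}
Set B = {2, 7, 14, 16, 17, 21, 23, 29, 37}
A ∪ B includes all elements in either set.
Elements from A: {3, 26, 30}
Elements from B not already included: {2, 7, 14, 16, 17, 21, 23, 29, 37}
A ∪ B = {2, 3, 7, 14, 16, 17, 21, 23, 26, 29, 30, 37}

{2, 3, 7, 14, 16, 17, 21, 23, 26, 29, 30, 37}


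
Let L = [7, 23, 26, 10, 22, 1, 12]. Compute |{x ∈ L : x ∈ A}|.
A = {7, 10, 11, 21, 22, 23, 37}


Set A = {7, 10, 11, 21, 22, 23, 37}
Candidates: [7, 23, 26, 10, 22, 1, 12]
Check each candidate:
7 ∈ A, 23 ∈ A, 26 ∉ A, 10 ∈ A, 22 ∈ A, 1 ∉ A, 12 ∉ A
Count of candidates in A: 4

4


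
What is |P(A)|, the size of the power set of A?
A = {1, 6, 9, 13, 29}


Set A = {1, 6, 9, 13, 29}
|A| = 5
The power set P(A) contains all subsets of A.
|P(A)| = 2^|A| = 2^5 = 32

32


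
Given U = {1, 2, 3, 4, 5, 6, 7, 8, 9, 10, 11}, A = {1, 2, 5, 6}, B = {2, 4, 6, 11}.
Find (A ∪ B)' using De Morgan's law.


U = {1, 2, 3, 4, 5, 6, 7, 8, 9, 10, 11}
A = {1, 2, 5, 6}, B = {2, 4, 6, 11}
A ∪ B = {1, 2, 4, 5, 6, 11}
(A ∪ B)' = U \ (A ∪ B) = {3, 7, 8, 9, 10}
Verification via A' ∩ B': A' = {3, 4, 7, 8, 9, 10, 11}, B' = {1, 3, 5, 7, 8, 9, 10}
A' ∩ B' = {3, 7, 8, 9, 10} ✓

{3, 7, 8, 9, 10}


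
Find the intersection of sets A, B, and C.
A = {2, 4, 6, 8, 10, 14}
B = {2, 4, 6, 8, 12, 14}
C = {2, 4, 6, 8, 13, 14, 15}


Set A = {2, 4, 6, 8, 10, 14}
Set B = {2, 4, 6, 8, 12, 14}
Set C = {2, 4, 6, 8, 13, 14, 15}
First, A ∩ B = {2, 4, 6, 8, 14}
Then, (A ∩ B) ∩ C = {2, 4, 6, 8, 14}

{2, 4, 6, 8, 14}


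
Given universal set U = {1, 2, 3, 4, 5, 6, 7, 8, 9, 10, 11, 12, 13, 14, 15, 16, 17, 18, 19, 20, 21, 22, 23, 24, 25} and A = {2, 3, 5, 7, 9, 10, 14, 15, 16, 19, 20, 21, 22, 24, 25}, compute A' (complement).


Universal set U = {1, 2, 3, 4, 5, 6, 7, 8, 9, 10, 11, 12, 13, 14, 15, 16, 17, 18, 19, 20, 21, 22, 23, 24, 25}
Set A = {2, 3, 5, 7, 9, 10, 14, 15, 16, 19, 20, 21, 22, 24, 25}
A' = U \ A = elements in U but not in A
Checking each element of U:
1 (not in A, include), 2 (in A, exclude), 3 (in A, exclude), 4 (not in A, include), 5 (in A, exclude), 6 (not in A, include), 7 (in A, exclude), 8 (not in A, include), 9 (in A, exclude), 10 (in A, exclude), 11 (not in A, include), 12 (not in A, include), 13 (not in A, include), 14 (in A, exclude), 15 (in A, exclude), 16 (in A, exclude), 17 (not in A, include), 18 (not in A, include), 19 (in A, exclude), 20 (in A, exclude), 21 (in A, exclude), 22 (in A, exclude), 23 (not in A, include), 24 (in A, exclude), 25 (in A, exclude)
A' = {1, 4, 6, 8, 11, 12, 13, 17, 18, 23}

{1, 4, 6, 8, 11, 12, 13, 17, 18, 23}
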